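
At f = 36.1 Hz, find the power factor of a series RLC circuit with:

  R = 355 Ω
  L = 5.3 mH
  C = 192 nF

Step 1 — Angular frequency: ω = 2π·f = 2π·36.1 = 226.8 rad/s.
Step 2 — Component impedances:
  R: Z = R = 355 Ω
  L: Z = jωL = j·226.8·0.0053 = 0 + j1.202 Ω
  C: Z = 1/(jωC) = -j/(ω·C) = 0 - j2.296e+04 Ω
Step 3 — Series combination: Z_total = R + L + C = 355 - j2.296e+04 Ω = 2.296e+04∠-89.1° Ω.
Step 4 — Power factor: PF = cos(φ) = Re(Z)/|Z| = 355/2.296e+04 = 0.01546.
Step 5 — Type: Im(Z) = -2.296e+04 ⇒ leading (phase φ = -89.1°).

PF = 0.01546 (leading, φ = -89.1°)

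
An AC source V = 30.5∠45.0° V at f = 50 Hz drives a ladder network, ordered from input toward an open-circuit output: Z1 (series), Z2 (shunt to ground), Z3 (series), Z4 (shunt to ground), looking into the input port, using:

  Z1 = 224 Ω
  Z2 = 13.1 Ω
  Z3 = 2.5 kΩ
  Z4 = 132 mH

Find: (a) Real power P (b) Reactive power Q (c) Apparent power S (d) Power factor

Step 1 — Angular frequency: ω = 2π·f = 2π·50 = 314.2 rad/s.
Step 2 — Component impedances:
  Z1: Z = R = 224 Ω
  Z2: Z = R = 13.1 Ω
  Z3: Z = R = 2500 Ω
  Z4: Z = jωL = j·314.2·0.132 = 0 + j41.47 Ω
Step 3 — Ladder network (open output): work backward from the far end, alternating series and parallel combinations. Z_in = 237 + j0.001126 Ω = 237∠0.0° Ω.
Step 4 — Source phasor: V = 30.5∠45.0° V = 21.57 + j21.57 V.
Step 5 — Current: I = V / Z = 0.09099 + j0.09099 A = 0.1287∠45.0° A.
Step 6 — Complex power: S = V·I* = 3.925 + j1.865e-05 VA.
Step 7 — Real power: P = Re(S) = 3.925 W.
Step 8 — Reactive power: Q = Im(S) = 1.865e-05 VAR.
Step 9 — Apparent power: |S| = 3.925 VA.
Step 10 — Power factor: PF = P/|S| = 1 (lagging).

(a) P = 3.925 W  (b) Q = 1.865e-05 VAR  (c) S = 3.925 VA  (d) PF = 1 (lagging)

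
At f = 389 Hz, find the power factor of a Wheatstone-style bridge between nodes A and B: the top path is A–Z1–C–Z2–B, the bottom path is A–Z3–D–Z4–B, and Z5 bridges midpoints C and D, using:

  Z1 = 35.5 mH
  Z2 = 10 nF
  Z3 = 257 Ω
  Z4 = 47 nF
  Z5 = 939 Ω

Step 1 — Angular frequency: ω = 2π·f = 2π·389 = 2444 rad/s.
Step 2 — Component impedances:
  Z1: Z = jωL = j·2444·0.0355 = 0 + j86.77 Ω
  Z2: Z = 1/(jωC) = -j/(ω·C) = 0 - j4.091e+04 Ω
  Z3: Z = R = 257 Ω
  Z4: Z = 1/(jωC) = -j/(ω·C) = 0 - j8705 Ω
  Z5: Z = R = 939 Ω
Step 3 — Bridge requires nodal analysis (the Z5 bridge couples midpoints C and D, so the two paths cannot be reduced to a simple series/parallel combination). Setting node B to ground and injecting 1 A at node A, the 3-node admittance system at A, C, D solves to V_A = Z_AB = 137.8 - j7168 Ω = 7169∠-88.9° Ω.
Step 4 — Power factor: PF = cos(φ) = Re(Z)/|Z| = 137.8/7169 = 0.01922.
Step 5 — Type: Im(Z) = -7168 ⇒ leading (phase φ = -88.9°).

PF = 0.01922 (leading, φ = -88.9°)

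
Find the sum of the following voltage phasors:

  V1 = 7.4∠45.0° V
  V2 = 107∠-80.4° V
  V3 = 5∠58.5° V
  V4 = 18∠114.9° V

Step 1 — Convert each phasor to rectangular form:
  V1 = 7.4·(cos(45.0°) + j·sin(45.0°)) = 5.233 + j5.233 V
  V2 = 107·(cos(-80.4°) + j·sin(-80.4°)) = 17.84 - j105.5 V
  V3 = 5·(cos(58.5°) + j·sin(58.5°)) = 2.612 + j4.263 V
  V4 = 18·(cos(114.9°) + j·sin(114.9°)) = -7.579 + j16.33 V
Step 2 — Sum components: V_total = 18.11 - j79.68 V.
Step 3 — Convert to polar: |V_total| = 81.71 V, ∠V_total = -77.2°.

V_total = 81.71∠-77.2° V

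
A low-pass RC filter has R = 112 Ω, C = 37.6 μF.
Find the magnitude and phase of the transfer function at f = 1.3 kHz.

Step 1 — Angular frequency: ω = 2π·1300 = 8168 rad/s.
Step 2 — Transfer function: H(jω) = 1/(1 + jωRC).
Step 3 — Denominator: 1 + jωRC = 1 + j·8168·112·3.76e-05 = 1 + j34.4.
Step 4 — H = 0.0008445 - j0.02905.
Step 5 — Magnitude: |H| = 0.02906 (-30.7 dB); phase: φ = -88.3°.

|H| = 0.02906 (-30.7 dB), φ = -88.3°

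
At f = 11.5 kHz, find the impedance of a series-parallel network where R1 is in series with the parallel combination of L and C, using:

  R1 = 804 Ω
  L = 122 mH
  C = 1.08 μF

Step 1 — Angular frequency: ω = 2π·f = 2π·1.15e+04 = 7.226e+04 rad/s.
Step 2 — Component impedances:
  R1: Z = R = 804 Ω
  L: Z = jωL = j·7.226e+04·0.122 = 0 + j8815 Ω
  C: Z = 1/(jωC) = -j/(ω·C) = 0 - j12.81 Ω
Step 3 — Parallel branch: L || C = 1/(1/L + 1/C) = 0 - j12.83 Ω.
Step 4 — Series with R1: Z_total = R1 + (L || C) = 804 - j12.83 Ω = 804.1∠-0.9° Ω.

Z = 804 - j12.83 Ω = 804.1∠-0.9° Ω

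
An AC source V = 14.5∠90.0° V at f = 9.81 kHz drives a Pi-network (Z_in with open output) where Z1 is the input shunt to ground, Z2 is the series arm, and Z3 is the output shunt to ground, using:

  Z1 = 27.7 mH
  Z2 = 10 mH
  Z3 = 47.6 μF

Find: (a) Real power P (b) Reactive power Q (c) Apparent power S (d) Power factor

Step 1 — Angular frequency: ω = 2π·f = 2π·9810 = 6.164e+04 rad/s.
Step 2 — Component impedances:
  Z1: Z = jωL = j·6.164e+04·0.0277 = 0 + j1707 Ω
  Z2: Z = jωL = j·6.164e+04·0.01 = 0 + j616.4 Ω
  Z3: Z = 1/(jωC) = -j/(ω·C) = 0 - j0.3408 Ω
Step 3 — With open output, the series arm Z2 and the output shunt Z3 appear in series to ground: Z2 + Z3 = 0 + j616 Ω.
Step 4 — Parallel with input shunt Z1: Z_in = Z1 || (Z2 + Z3) = 0 + j452.7 Ω = 452.7∠90.0° Ω.
Step 5 — Source phasor: V = 14.5∠90.0° V = 0 + j14.5 V.
Step 6 — Current: I = V / Z = 0.03203 A = 0.03203∠-0.0° A.
Step 7 — Complex power: S = V·I* = 0 + j0.4644 VA.
Step 8 — Real power: P = Re(S) = 0 W.
Step 9 — Reactive power: Q = Im(S) = 0.4644 VAR.
Step 10 — Apparent power: |S| = 0.4644 VA.
Step 11 — Power factor: PF = P/|S| = 0 (lagging).

(a) P = 0 W  (b) Q = 0.4644 VAR  (c) S = 0.4644 VA  (d) PF = 0 (lagging)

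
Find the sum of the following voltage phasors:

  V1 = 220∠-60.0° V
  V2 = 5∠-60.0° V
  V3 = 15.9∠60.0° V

Step 1 — Convert each phasor to rectangular form:
  V1 = 220·(cos(-60.0°) + j·sin(-60.0°)) = 110 - j190.5 V
  V2 = 5·(cos(-60.0°) + j·sin(-60.0°)) = 2.5 - j4.33 V
  V3 = 15.9·(cos(60.0°) + j·sin(60.0°)) = 7.95 + j13.77 V
Step 2 — Sum components: V_total = 120.5 - j181.1 V.
Step 3 — Convert to polar: |V_total| = 217.5 V, ∠V_total = -56.4°.

V_total = 217.5∠-56.4° V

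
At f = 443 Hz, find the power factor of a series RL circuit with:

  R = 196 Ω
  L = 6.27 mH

Step 1 — Angular frequency: ω = 2π·f = 2π·443 = 2783 rad/s.
Step 2 — Component impedances:
  R: Z = R = 196 Ω
  L: Z = jωL = j·2783·0.00627 = 0 + j17.45 Ω
Step 3 — Series combination: Z_total = R + L = 196 + j17.45 Ω = 196.8∠5.1° Ω.
Step 4 — Power factor: PF = cos(φ) = Re(Z)/|Z| = 196/196.775 = 0.9961.
Step 5 — Type: Im(Z) = 17.45 ⇒ lagging (phase φ = 5.1°).

PF = 0.9961 (lagging, φ = 5.1°)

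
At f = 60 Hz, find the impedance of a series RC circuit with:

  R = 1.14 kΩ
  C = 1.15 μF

Step 1 — Angular frequency: ω = 2π·f = 2π·60 = 377 rad/s.
Step 2 — Component impedances:
  R: Z = R = 1140 Ω
  C: Z = 1/(jωC) = -j/(ω·C) = 0 - j2307 Ω
Step 3 — Series combination: Z_total = R + C = 1140 - j2307 Ω = 2573∠-63.7° Ω.

Z = 1140 - j2307 Ω = 2573∠-63.7° Ω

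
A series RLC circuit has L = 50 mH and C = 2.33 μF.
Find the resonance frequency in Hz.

Step 1 — Resonance condition Im(Z)=0 gives ω₀ = 1/√(LC).
Step 2 — ω₀ = 1/√(0.05·2.33e-06) = 2930 rad/s.
Step 3 — f₀ = ω₀/(2π) = 466.3 Hz.

f₀ = 466.3 Hz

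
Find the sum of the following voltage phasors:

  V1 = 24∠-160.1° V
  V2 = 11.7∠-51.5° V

Step 1 — Convert each phasor to rectangular form:
  V1 = 24·(cos(-160.1°) + j·sin(-160.1°)) = -22.57 - j8.169 V
  V2 = 11.7·(cos(-51.5°) + j·sin(-51.5°)) = 7.283 - j9.157 V
Step 2 — Sum components: V_total = -15.28 - j17.33 V.
Step 3 — Convert to polar: |V_total| = 23.1 V, ∠V_total = -131.4°.

V_total = 23.1∠-131.4° V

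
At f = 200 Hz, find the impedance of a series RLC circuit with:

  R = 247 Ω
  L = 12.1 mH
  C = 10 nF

Step 1 — Angular frequency: ω = 2π·f = 2π·200 = 1257 rad/s.
Step 2 — Component impedances:
  R: Z = R = 247 Ω
  L: Z = jωL = j·1257·0.0121 = 0 + j15.21 Ω
  C: Z = 1/(jωC) = -j/(ω·C) = 0 - j7.958e+04 Ω
Step 3 — Series combination: Z_total = R + L + C = 247 - j7.956e+04 Ω = 7.956e+04∠-89.8° Ω.

Z = 247 - j7.956e+04 Ω = 7.956e+04∠-89.8° Ω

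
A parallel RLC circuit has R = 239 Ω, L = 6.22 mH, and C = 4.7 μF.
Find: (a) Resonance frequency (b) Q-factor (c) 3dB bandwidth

Step 1 — Resonance: ω₀ = 1/√(LC) = 1/√(0.00622·4.7e-06) = 5849 rad/s.
Step 2 — f₀ = ω₀/(2π) = 930.8 Hz.
Step 3 — Parallel Q: Q = R/(ω₀L) = 239/(5849·0.00622) = 6.57.
Step 4 — Bandwidth: Δω = ω₀/Q = 890.2 rad/s; BW = Δω/(2π) = 141.7 Hz.

(a) f₀ = 930.8 Hz  (b) Q = 6.57  (c) BW = 141.7 Hz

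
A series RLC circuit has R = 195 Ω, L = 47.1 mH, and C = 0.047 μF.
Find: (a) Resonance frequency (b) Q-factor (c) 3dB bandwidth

Step 1 — Resonance condition Im(Z)=0 gives ω₀ = 1/√(LC).
Step 2 — ω₀ = 1/√(0.0471·4.7e-08) = 2.125e+04 rad/s.
Step 3 — f₀ = ω₀/(2π) = 3383 Hz.
Step 4 — Series Q: Q = ω₀L/R = 2.125e+04·0.0471/195 = 5.134.
Step 5 — 3dB bandwidth: Δω = ω₀/Q = 4140 rad/s; BW = Δω/(2π) = 658.9 Hz.

(a) f₀ = 3383 Hz  (b) Q = 5.134  (c) BW = 658.9 Hz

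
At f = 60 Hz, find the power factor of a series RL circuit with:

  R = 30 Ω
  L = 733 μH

Step 1 — Angular frequency: ω = 2π·f = 2π·60 = 377 rad/s.
Step 2 — Component impedances:
  R: Z = R = 30 Ω
  L: Z = jωL = j·377·0.000733 = 0 + j0.2763 Ω
Step 3 — Series combination: Z_total = R + L = 30 + j0.2763 Ω = 30∠0.5° Ω.
Step 4 — Power factor: PF = cos(φ) = Re(Z)/|Z| = 30/30 = 1.
Step 5 — Type: Im(Z) = 0.2763 ⇒ lagging (phase φ = 0.5°).

PF = 1 (lagging, φ = 0.5°)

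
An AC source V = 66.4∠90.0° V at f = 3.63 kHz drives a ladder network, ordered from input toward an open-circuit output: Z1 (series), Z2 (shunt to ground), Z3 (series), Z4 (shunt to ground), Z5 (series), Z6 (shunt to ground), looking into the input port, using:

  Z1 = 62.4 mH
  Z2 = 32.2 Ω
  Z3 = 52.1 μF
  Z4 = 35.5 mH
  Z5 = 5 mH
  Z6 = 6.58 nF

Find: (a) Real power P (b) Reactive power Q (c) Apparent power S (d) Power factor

Step 1 — Angular frequency: ω = 2π·f = 2π·3630 = 2.281e+04 rad/s.
Step 2 — Component impedances:
  Z1: Z = jωL = j·2.281e+04·0.0624 = 0 + j1423 Ω
  Z2: Z = R = 32.2 Ω
  Z3: Z = 1/(jωC) = -j/(ω·C) = 0 - j0.8415 Ω
  Z4: Z = jωL = j·2.281e+04·0.0355 = 0 + j809.7 Ω
  Z5: Z = jωL = j·2.281e+04·0.005 = 0 + j114 Ω
  Z6: Z = 1/(jωC) = -j/(ω·C) = 0 - j6663 Ω
Step 3 — Ladder network (open output): work backward from the far end, alternating series and parallel combinations. Z_in = 32.16 + j1424 Ω = 1425∠88.7° Ω.
Step 4 — Source phasor: V = 66.4∠90.0° V = 0 + j66.4 V.
Step 5 — Current: I = V / Z = 0.04659 + j0.001052 A = 0.04661∠1.3° A.
Step 6 — Complex power: S = V·I* = 0.06986 + j3.094 VA.
Step 7 — Real power: P = Re(S) = 0.06986 W.
Step 8 — Reactive power: Q = Im(S) = 3.094 VAR.
Step 9 — Apparent power: |S| = 3.095 VA.
Step 10 — Power factor: PF = P/|S| = 0.02257 (lagging).

(a) P = 0.06986 W  (b) Q = 3.094 VAR  (c) S = 3.095 VA  (d) PF = 0.02257 (lagging)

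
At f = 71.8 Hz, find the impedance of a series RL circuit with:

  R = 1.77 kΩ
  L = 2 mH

Step 1 — Angular frequency: ω = 2π·f = 2π·71.8 = 451.1 rad/s.
Step 2 — Component impedances:
  R: Z = R = 1770 Ω
  L: Z = jωL = j·451.1·0.002 = 0 + j0.9023 Ω
Step 3 — Series combination: Z_total = R + L = 1770 + j0.9023 Ω = 1770∠0.0° Ω.

Z = 1770 + j0.9023 Ω = 1770∠0.0° Ω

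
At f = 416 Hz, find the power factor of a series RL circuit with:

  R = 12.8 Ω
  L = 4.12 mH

Step 1 — Angular frequency: ω = 2π·f = 2π·416 = 2614 rad/s.
Step 2 — Component impedances:
  R: Z = R = 12.8 Ω
  L: Z = jωL = j·2614·0.00412 = 0 + j10.77 Ω
Step 3 — Series combination: Z_total = R + L = 12.8 + j10.77 Ω = 16.73∠40.1° Ω.
Step 4 — Power factor: PF = cos(φ) = Re(Z)/|Z| = 12.8/16.727 = 0.7652.
Step 5 — Type: Im(Z) = 10.77 ⇒ lagging (phase φ = 40.1°).

PF = 0.7652 (lagging, φ = 40.1°)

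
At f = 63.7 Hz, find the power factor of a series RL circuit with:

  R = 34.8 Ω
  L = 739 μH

Step 1 — Angular frequency: ω = 2π·f = 2π·63.7 = 400.2 rad/s.
Step 2 — Component impedances:
  R: Z = R = 34.8 Ω
  L: Z = jωL = j·400.2·0.000739 = 0 + j0.2958 Ω
Step 3 — Series combination: Z_total = R + L = 34.8 + j0.2958 Ω = 34.8∠0.5° Ω.
Step 4 — Power factor: PF = cos(φ) = Re(Z)/|Z| = 34.8/34.8 = 1.
Step 5 — Type: Im(Z) = 0.2958 ⇒ lagging (phase φ = 0.5°).

PF = 1 (lagging, φ = 0.5°)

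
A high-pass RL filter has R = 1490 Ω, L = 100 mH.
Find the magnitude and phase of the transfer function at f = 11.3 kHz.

Step 1 — Angular frequency: ω = 2π·1.13e+04 = 7.1e+04 rad/s.
Step 2 — Transfer function: H(jω) = jωL/(R + jωL).
Step 3 — Numerator jωL = j·7100; denominator R + jωL = 1490 + j7100.
Step 4 — H = 0.9578 + j0.201.
Step 5 — Magnitude: |H| = 0.9787 (-0.2 dB); phase: φ = 11.9°.

|H| = 0.9787 (-0.2 dB), φ = 11.9°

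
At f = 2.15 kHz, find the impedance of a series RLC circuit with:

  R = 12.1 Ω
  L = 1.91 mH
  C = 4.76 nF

Step 1 — Angular frequency: ω = 2π·f = 2π·2150 = 1.351e+04 rad/s.
Step 2 — Component impedances:
  R: Z = R = 12.1 Ω
  L: Z = jωL = j·1.351e+04·0.00191 = 0 + j25.8 Ω
  C: Z = 1/(jωC) = -j/(ω·C) = 0 - j1.555e+04 Ω
Step 3 — Series combination: Z_total = R + L + C = 12.1 - j1.553e+04 Ω = 1.553e+04∠-90.0° Ω.

Z = 12.1 - j1.553e+04 Ω = 1.553e+04∠-90.0° Ω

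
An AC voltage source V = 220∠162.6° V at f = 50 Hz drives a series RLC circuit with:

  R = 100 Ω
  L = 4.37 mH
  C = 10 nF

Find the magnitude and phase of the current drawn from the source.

Step 1 — Angular frequency: ω = 2π·f = 2π·50 = 314.2 rad/s.
Step 2 — Component impedances:
  R: Z = R = 100 Ω
  L: Z = jωL = j·314.2·0.00437 = 0 + j1.373 Ω
  C: Z = 1/(jωC) = -j/(ω·C) = 0 - j3.183e+05 Ω
Step 3 — Series combination: Z_total = R + L + C = 100 - j3.183e+05 Ω = 3.183e+05∠-90.0° Ω.
Step 4 — Source phasor: V = 220∠162.6° V = -209.9 + j65.79 V.
Step 5 — Ohm's law: I = V / Z_total = (-209.9 + j65.79) / (100 - j3.183e+05) = -0.0002069 - j0.0006595 A.
Step 6 — Convert to polar: |I| = 0.0006912 A, ∠I = -107.4°.

I = 0.0006912∠-107.4° A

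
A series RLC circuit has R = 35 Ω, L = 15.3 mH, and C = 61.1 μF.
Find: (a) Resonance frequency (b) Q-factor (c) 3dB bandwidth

Step 1 — Resonance condition Im(Z)=0 gives ω₀ = 1/√(LC).
Step 2 — ω₀ = 1/√(0.0153·6.11e-05) = 1034 rad/s.
Step 3 — f₀ = ω₀/(2π) = 164.6 Hz.
Step 4 — Series Q: Q = ω₀L/R = 1034·0.0153/35 = 0.4521.
Step 5 — 3dB bandwidth: Δω = ω₀/Q = 2288 rad/s; BW = Δω/(2π) = 364.1 Hz.

(a) f₀ = 164.6 Hz  (b) Q = 0.4521  (c) BW = 364.1 Hz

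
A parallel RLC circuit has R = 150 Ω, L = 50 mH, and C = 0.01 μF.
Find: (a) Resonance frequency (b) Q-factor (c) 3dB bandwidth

Step 1 — Resonance: ω₀ = 1/√(LC) = 1/√(0.05·1e-08) = 4.472e+04 rad/s.
Step 2 — f₀ = ω₀/(2π) = 7118 Hz.
Step 3 — Parallel Q: Q = R/(ω₀L) = 150/(4.472e+04·0.05) = 0.06708.
Step 4 — Bandwidth: Δω = ω₀/Q = 6.667e+05 rad/s; BW = Δω/(2π) = 1.061e+05 Hz.

(a) f₀ = 7118 Hz  (b) Q = 0.06708  (c) BW = 1.061e+05 Hz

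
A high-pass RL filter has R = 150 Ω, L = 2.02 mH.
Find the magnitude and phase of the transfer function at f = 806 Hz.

Step 1 — Angular frequency: ω = 2π·806 = 5064 rad/s.
Step 2 — Transfer function: H(jω) = jωL/(R + jωL).
Step 3 — Numerator jωL = j·10.23; denominator R + jωL = 150 + j10.23.
Step 4 — H = 0.00463 + j0.06788.
Step 5 — Magnitude: |H| = 0.06804 (-23.3 dB); phase: φ = 86.1°.

|H| = 0.06804 (-23.3 dB), φ = 86.1°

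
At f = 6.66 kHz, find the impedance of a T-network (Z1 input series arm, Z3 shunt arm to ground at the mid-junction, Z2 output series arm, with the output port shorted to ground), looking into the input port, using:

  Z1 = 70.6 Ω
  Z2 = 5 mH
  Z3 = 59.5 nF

Step 1 — Angular frequency: ω = 2π·f = 2π·6660 = 4.185e+04 rad/s.
Step 2 — Component impedances:
  Z1: Z = R = 70.6 Ω
  Z2: Z = jωL = j·4.185e+04·0.005 = 0 + j209.2 Ω
  Z3: Z = 1/(jωC) = -j/(ω·C) = 0 - j401.6 Ω
Step 3 — With the output port shorted to ground, the output series arm Z2 runs from the junction to ground; the shunt arm Z3 also runs from the junction to ground. They appear in parallel: Z3 || Z2 = 0 + j436.8 Ω.
Step 4 — Series with input arm Z1: Z_in = Z1 + (Z3 || Z2) = 70.6 + j436.8 Ω = 442.4∠80.8° Ω.

Z = 70.6 + j436.8 Ω = 442.4∠80.8° Ω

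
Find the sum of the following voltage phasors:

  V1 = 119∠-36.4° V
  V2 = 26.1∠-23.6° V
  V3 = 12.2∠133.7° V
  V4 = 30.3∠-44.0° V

Step 1 — Convert each phasor to rectangular form:
  V1 = 119·(cos(-36.4°) + j·sin(-36.4°)) = 95.78 - j70.62 V
  V2 = 26.1·(cos(-23.6°) + j·sin(-23.6°)) = 23.92 - j10.45 V
  V3 = 12.2·(cos(133.7°) + j·sin(133.7°)) = -8.429 + j8.82 V
  V4 = 30.3·(cos(-44.0°) + j·sin(-44.0°)) = 21.8 - j21.05 V
Step 2 — Sum components: V_total = 133.1 - j93.29 V.
Step 3 — Convert to polar: |V_total| = 162.5 V, ∠V_total = -35.0°.

V_total = 162.5∠-35.0° V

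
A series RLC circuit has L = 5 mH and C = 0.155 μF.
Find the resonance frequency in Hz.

Step 1 — Resonance condition Im(Z)=0 gives ω₀ = 1/√(LC).
Step 2 — ω₀ = 1/√(0.005·1.55e-07) = 3.592e+04 rad/s.
Step 3 — f₀ = ω₀/(2π) = 5717 Hz.

f₀ = 5717 Hz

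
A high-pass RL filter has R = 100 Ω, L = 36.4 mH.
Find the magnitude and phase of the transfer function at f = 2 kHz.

Step 1 — Angular frequency: ω = 2π·2000 = 1.257e+04 rad/s.
Step 2 — Transfer function: H(jω) = jωL/(R + jωL).
Step 3 — Numerator jωL = j·457.4; denominator R + jωL = 100 + j457.4.
Step 4 — H = 0.9544 + j0.2086.
Step 5 — Magnitude: |H| = 0.9769 (-0.2 dB); phase: φ = 12.3°.

|H| = 0.9769 (-0.2 dB), φ = 12.3°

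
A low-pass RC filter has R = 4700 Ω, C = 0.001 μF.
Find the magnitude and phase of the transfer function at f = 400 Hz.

Step 1 — Angular frequency: ω = 2π·400 = 2513 rad/s.
Step 2 — Transfer function: H(jω) = 1/(1 + jωRC).
Step 3 — Denominator: 1 + jωRC = 1 + j·2513·4700·1e-09 = 1 + j0.01181.
Step 4 — H = 0.9999 - j0.01181.
Step 5 — Magnitude: |H| = 0.9999 (-0.0 dB); phase: φ = -0.7°.

|H| = 0.9999 (-0.0 dB), φ = -0.7°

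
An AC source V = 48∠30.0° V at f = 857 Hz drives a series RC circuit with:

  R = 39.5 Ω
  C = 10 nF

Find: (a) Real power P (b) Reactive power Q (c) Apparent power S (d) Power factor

Step 1 — Angular frequency: ω = 2π·f = 2π·857 = 5385 rad/s.
Step 2 — Component impedances:
  R: Z = R = 39.5 Ω
  C: Z = 1/(jωC) = -j/(ω·C) = 0 - j1.857e+04 Ω
Step 3 — Series combination: Z_total = R + C = 39.5 - j1.857e+04 Ω = 1.857e+04∠-89.9° Ω.
Step 4 — Source phasor: V = 48∠30.0° V = 41.57 + j24 V.
Step 5 — Current: I = V / Z = -0.001288 + j0.002241 A = 0.002585∠119.9° A.
Step 6 — Complex power: S = V·I* = 0.0002639 - j0.1241 VA.
Step 7 — Real power: P = Re(S) = 0.0002639 W.
Step 8 — Reactive power: Q = Im(S) = -0.1241 VAR.
Step 9 — Apparent power: |S| = 0.1241 VA.
Step 10 — Power factor: PF = P/|S| = 0.002127 (leading).

(a) P = 0.0002639 W  (b) Q = -0.1241 VAR  (c) S = 0.1241 VA  (d) PF = 0.002127 (leading)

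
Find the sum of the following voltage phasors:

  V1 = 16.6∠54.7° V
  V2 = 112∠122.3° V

Step 1 — Convert each phasor to rectangular form:
  V1 = 16.6·(cos(54.7°) + j·sin(54.7°)) = 9.592 + j13.55 V
  V2 = 112·(cos(122.3°) + j·sin(122.3°)) = -59.85 + j94.67 V
Step 2 — Sum components: V_total = -50.26 + j108.2 V.
Step 3 — Convert to polar: |V_total| = 119.3 V, ∠V_total = 114.9°.

V_total = 119.3∠114.9° V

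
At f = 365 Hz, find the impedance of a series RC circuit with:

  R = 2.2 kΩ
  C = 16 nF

Step 1 — Angular frequency: ω = 2π·f = 2π·365 = 2293 rad/s.
Step 2 — Component impedances:
  R: Z = R = 2200 Ω
  C: Z = 1/(jωC) = -j/(ω·C) = 0 - j2.725e+04 Ω
Step 3 — Series combination: Z_total = R + C = 2200 - j2.725e+04 Ω = 2.734e+04∠-85.4° Ω.

Z = 2200 - j2.725e+04 Ω = 2.734e+04∠-85.4° Ω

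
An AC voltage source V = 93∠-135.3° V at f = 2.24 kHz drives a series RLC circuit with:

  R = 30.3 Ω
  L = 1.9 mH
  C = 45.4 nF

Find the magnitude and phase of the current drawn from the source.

Step 1 — Angular frequency: ω = 2π·f = 2π·2240 = 1.407e+04 rad/s.
Step 2 — Component impedances:
  R: Z = R = 30.3 Ω
  L: Z = jωL = j·1.407e+04·0.0019 = 0 + j26.74 Ω
  C: Z = 1/(jωC) = -j/(ω·C) = 0 - j1565 Ω
Step 3 — Series combination: Z_total = R + L + C = 30.3 - j1538 Ω = 1539∠-88.9° Ω.
Step 4 — Source phasor: V = 93∠-135.3° V = -66.1 - j65.42 V.
Step 5 — Ohm's law: I = V / Z_total = (-66.1 - j65.42) / (30.3 - j1538) = 0.04166 - j0.04379 A.
Step 6 — Convert to polar: |I| = 0.06045 A, ∠I = -46.4°.

I = 0.06045∠-46.4° A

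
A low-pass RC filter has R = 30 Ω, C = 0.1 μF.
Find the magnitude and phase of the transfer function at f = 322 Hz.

Step 1 — Angular frequency: ω = 2π·322 = 2023 rad/s.
Step 2 — Transfer function: H(jω) = 1/(1 + jωRC).
Step 3 — Denominator: 1 + jωRC = 1 + j·2023·30·1e-07 = 1 + j0.00607.
Step 4 — H = 1 - j0.006069.
Step 5 — Magnitude: |H| = 1 (-0.0 dB); phase: φ = -0.3°.

|H| = 1 (-0.0 dB), φ = -0.3°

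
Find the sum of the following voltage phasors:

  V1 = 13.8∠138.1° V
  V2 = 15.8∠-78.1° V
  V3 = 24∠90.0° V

Step 1 — Convert each phasor to rectangular form:
  V1 = 13.8·(cos(138.1°) + j·sin(138.1°)) = -10.27 + j9.216 V
  V2 = 15.8·(cos(-78.1°) + j·sin(-78.1°)) = 3.258 - j15.46 V
  V3 = 24·(cos(90.0°) + j·sin(90.0°)) = 0 + j24 V
Step 2 — Sum components: V_total = -7.013 + j17.76 V.
Step 3 — Convert to polar: |V_total| = 19.09 V, ∠V_total = 111.6°.

V_total = 19.09∠111.6° V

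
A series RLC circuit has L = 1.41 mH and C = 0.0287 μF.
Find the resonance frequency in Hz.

Step 1 — Resonance condition Im(Z)=0 gives ω₀ = 1/√(LC).
Step 2 — ω₀ = 1/√(0.00141·2.87e-08) = 1.572e+05 rad/s.
Step 3 — f₀ = ω₀/(2π) = 2.502e+04 Hz.

f₀ = 2.502e+04 Hz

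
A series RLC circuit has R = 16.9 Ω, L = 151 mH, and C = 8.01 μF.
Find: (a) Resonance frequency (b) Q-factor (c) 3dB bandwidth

Step 1 — Resonance: ω₀ = 1/√(LC) = 1/√(0.151·8.01e-06) = 909.3 rad/s.
Step 2 — f₀ = ω₀/(2π) = 144.7 Hz.
Step 3 — Series Q: Q = ω₀L/R = 909.3·0.151/16.9 = 8.124.
Step 4 — Bandwidth: Δω = ω₀/Q = 111.9 rad/s; BW = Δω/(2π) = 17.81 Hz.

(a) f₀ = 144.7 Hz  (b) Q = 8.124  (c) BW = 17.81 Hz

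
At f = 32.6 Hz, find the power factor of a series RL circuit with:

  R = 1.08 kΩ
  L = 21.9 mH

Step 1 — Angular frequency: ω = 2π·f = 2π·32.6 = 204.8 rad/s.
Step 2 — Component impedances:
  R: Z = R = 1080 Ω
  L: Z = jωL = j·204.8·0.0219 = 0 + j4.486 Ω
Step 3 — Series combination: Z_total = R + L = 1080 + j4.486 Ω = 1080∠0.2° Ω.
Step 4 — Power factor: PF = cos(φ) = Re(Z)/|Z| = 1080/1080 = 1.
Step 5 — Type: Im(Z) = 4.486 ⇒ lagging (phase φ = 0.2°).

PF = 1 (lagging, φ = 0.2°)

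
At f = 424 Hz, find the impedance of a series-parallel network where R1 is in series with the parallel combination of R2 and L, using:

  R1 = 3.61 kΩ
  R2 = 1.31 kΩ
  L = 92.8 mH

Step 1 — Angular frequency: ω = 2π·f = 2π·424 = 2664 rad/s.
Step 2 — Component impedances:
  R1: Z = R = 3610 Ω
  R2: Z = R = 1310 Ω
  L: Z = jωL = j·2664·0.0928 = 0 + j247.2 Ω
Step 3 — Parallel branch: R2 || L = 1/(1/R2 + 1/L) = 45.05 + j238.7 Ω.
Step 4 — Series with R1: Z_total = R1 + (R2 || L) = 3655 + j238.7 Ω = 3663∠3.7° Ω.

Z = 3655 + j238.7 Ω = 3663∠3.7° Ω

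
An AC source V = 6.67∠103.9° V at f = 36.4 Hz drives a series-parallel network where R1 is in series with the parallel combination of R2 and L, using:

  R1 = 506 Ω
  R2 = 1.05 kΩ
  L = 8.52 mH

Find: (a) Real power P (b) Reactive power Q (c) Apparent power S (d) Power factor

Step 1 — Angular frequency: ω = 2π·f = 2π·36.4 = 228.7 rad/s.
Step 2 — Component impedances:
  R1: Z = R = 506 Ω
  R2: Z = R = 1050 Ω
  L: Z = jωL = j·228.7·0.00852 = 0 + j1.949 Ω
Step 3 — Parallel branch: R2 || L = 1/(1/R2 + 1/L) = 0.003616 + j1.949 Ω.
Step 4 — Series with R1: Z_total = R1 + (R2 || L) = 506 + j1.949 Ω = 506∠0.2° Ω.
Step 5 — Source phasor: V = 6.67∠103.9° V = -1.602 + j6.475 V.
Step 6 — Current: I = V / Z = -0.003117 + j0.01281 A = 0.01318∠103.7° A.
Step 7 — Complex power: S = V·I* = 0.08792 + j0.0003386 VA.
Step 8 — Real power: P = Re(S) = 0.08792 W.
Step 9 — Reactive power: Q = Im(S) = 0.0003386 VAR.
Step 10 — Apparent power: |S| = 0.08792 VA.
Step 11 — Power factor: PF = P/|S| = 1 (lagging).

(a) P = 0.08792 W  (b) Q = 0.0003386 VAR  (c) S = 0.08792 VA  (d) PF = 1 (lagging)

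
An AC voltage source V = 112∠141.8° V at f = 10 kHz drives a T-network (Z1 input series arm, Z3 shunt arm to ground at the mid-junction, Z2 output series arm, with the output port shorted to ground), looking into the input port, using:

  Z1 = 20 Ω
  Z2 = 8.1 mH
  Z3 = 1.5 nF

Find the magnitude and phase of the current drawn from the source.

Step 1 — Angular frequency: ω = 2π·f = 2π·1e+04 = 6.283e+04 rad/s.
Step 2 — Component impedances:
  Z1: Z = R = 20 Ω
  Z2: Z = jωL = j·6.283e+04·0.0081 = 0 + j508.9 Ω
  Z3: Z = 1/(jωC) = -j/(ω·C) = 0 - j1.061e+04 Ω
Step 3 — With the output port shorted to ground, the output series arm Z2 runs from the junction to ground; the shunt arm Z3 also runs from the junction to ground. They appear in parallel: Z3 || Z2 = 0 + j534.6 Ω.
Step 4 — Series with input arm Z1: Z_in = Z1 + (Z3 || Z2) = 20 + j534.6 Ω = 535∠87.9° Ω.
Step 5 — Source phasor: V = 112∠141.8° V = -88.02 + j69.26 V.
Step 6 — Ohm's law: I = V / Z_total = (-88.02 + j69.26) / (20 + j534.6) = 0.1232 + j0.1693 A.
Step 7 — Convert to polar: |I| = 0.2094 A, ∠I = 53.9°.

I = 0.2094∠53.9° A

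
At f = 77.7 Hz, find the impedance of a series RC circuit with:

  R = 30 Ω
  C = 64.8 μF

Step 1 — Angular frequency: ω = 2π·f = 2π·77.7 = 488.2 rad/s.
Step 2 — Component impedances:
  R: Z = R = 30 Ω
  C: Z = 1/(jωC) = -j/(ω·C) = 0 - j31.61 Ω
Step 3 — Series combination: Z_total = R + C = 30 - j31.61 Ω = 43.58∠-46.5° Ω.

Z = 30 - j31.61 Ω = 43.58∠-46.5° Ω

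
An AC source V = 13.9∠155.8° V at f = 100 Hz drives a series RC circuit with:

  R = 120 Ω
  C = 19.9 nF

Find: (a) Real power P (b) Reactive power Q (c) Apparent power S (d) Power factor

Step 1 — Angular frequency: ω = 2π·f = 2π·100 = 628.3 rad/s.
Step 2 — Component impedances:
  R: Z = R = 120 Ω
  C: Z = 1/(jωC) = -j/(ω·C) = 0 - j7.998e+04 Ω
Step 3 — Series combination: Z_total = R + C = 120 - j7.998e+04 Ω = 7.998e+04∠-89.9° Ω.
Step 4 — Source phasor: V = 13.9∠155.8° V = -12.68 + j5.698 V.
Step 5 — Current: I = V / Z = -7.148e-05 - j0.0001584 A = 0.0001738∠-114.3° A.
Step 6 — Complex power: S = V·I* = 3.625e-06 - j0.002416 VA.
Step 7 — Real power: P = Re(S) = 3.625e-06 W.
Step 8 — Reactive power: Q = Im(S) = -0.002416 VAR.
Step 9 — Apparent power: |S| = 0.002416 VA.
Step 10 — Power factor: PF = P/|S| = 0.0015 (leading).

(a) P = 3.625e-06 W  (b) Q = -0.002416 VAR  (c) S = 0.002416 VA  (d) PF = 0.0015 (leading)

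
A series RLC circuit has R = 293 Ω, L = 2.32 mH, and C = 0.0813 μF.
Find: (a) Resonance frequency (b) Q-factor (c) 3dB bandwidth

Step 1 — Resonance: ω₀ = 1/√(LC) = 1/√(0.00232·8.13e-08) = 7.281e+04 rad/s.
Step 2 — f₀ = ω₀/(2π) = 1.159e+04 Hz.
Step 3 — Series Q: Q = ω₀L/R = 7.281e+04·0.00232/293 = 0.5765.
Step 4 — Bandwidth: Δω = ω₀/Q = 1.263e+05 rad/s; BW = Δω/(2π) = 2.01e+04 Hz.

(a) f₀ = 1.159e+04 Hz  (b) Q = 0.5765  (c) BW = 2.01e+04 Hz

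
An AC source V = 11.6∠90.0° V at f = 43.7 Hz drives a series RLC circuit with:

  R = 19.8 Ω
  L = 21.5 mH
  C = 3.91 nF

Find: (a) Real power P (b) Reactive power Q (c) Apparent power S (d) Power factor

Step 1 — Angular frequency: ω = 2π·f = 2π·43.7 = 274.6 rad/s.
Step 2 — Component impedances:
  R: Z = R = 19.8 Ω
  L: Z = jωL = j·274.6·0.0215 = 0 + j5.903 Ω
  C: Z = 1/(jωC) = -j/(ω·C) = 0 - j9.315e+05 Ω
Step 3 — Series combination: Z_total = R + L + C = 19.8 - j9.314e+05 Ω = 9.314e+05∠-90.0° Ω.
Step 4 — Source phasor: V = 11.6∠90.0° V = 0 + j11.6 V.
Step 5 — Current: I = V / Z = -1.245e-05 + j2.647e-10 A = 1.245e-05∠180.0° A.
Step 6 — Complex power: S = V·I* = 3.071e-09 - j0.0001445 VA.
Step 7 — Real power: P = Re(S) = 3.071e-09 W.
Step 8 — Reactive power: Q = Im(S) = -0.0001445 VAR.
Step 9 — Apparent power: |S| = 0.0001445 VA.
Step 10 — Power factor: PF = P/|S| = 2.126e-05 (leading).

(a) P = 3.071e-09 W  (b) Q = -0.0001445 VAR  (c) S = 0.0001445 VA  (d) PF = 2.126e-05 (leading)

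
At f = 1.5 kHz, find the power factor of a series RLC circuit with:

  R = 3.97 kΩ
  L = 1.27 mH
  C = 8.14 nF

Step 1 — Angular frequency: ω = 2π·f = 2π·1500 = 9425 rad/s.
Step 2 — Component impedances:
  R: Z = R = 3970 Ω
  L: Z = jωL = j·9425·0.00127 = 0 + j11.97 Ω
  C: Z = 1/(jωC) = -j/(ω·C) = 0 - j1.303e+04 Ω
Step 3 — Series combination: Z_total = R + L + C = 3970 - j1.302e+04 Ω = 1.361e+04∠-73.0° Ω.
Step 4 — Power factor: PF = cos(φ) = Re(Z)/|Z| = 3970/13615 = 0.2916.
Step 5 — Type: Im(Z) = -1.302e+04 ⇒ leading (phase φ = -73.0°).

PF = 0.2916 (leading, φ = -73.0°)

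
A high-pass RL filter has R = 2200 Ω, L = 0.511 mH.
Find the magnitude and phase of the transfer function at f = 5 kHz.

Step 1 — Angular frequency: ω = 2π·5000 = 3.142e+04 rad/s.
Step 2 — Transfer function: H(jω) = jωL/(R + jωL).
Step 3 — Numerator jωL = j·16.05; denominator R + jωL = 2200 + j16.05.
Step 4 — H = 5.324e-05 + j0.007297.
Step 5 — Magnitude: |H| = 0.007297 (-42.7 dB); phase: φ = 89.6°.

|H| = 0.007297 (-42.7 dB), φ = 89.6°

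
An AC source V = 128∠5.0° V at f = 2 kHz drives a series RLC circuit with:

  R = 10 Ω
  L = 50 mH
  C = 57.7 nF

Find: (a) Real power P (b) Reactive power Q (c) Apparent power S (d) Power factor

Step 1 — Angular frequency: ω = 2π·f = 2π·2000 = 1.257e+04 rad/s.
Step 2 — Component impedances:
  R: Z = R = 10 Ω
  L: Z = jωL = j·1.257e+04·0.05 = 0 + j628.3 Ω
  C: Z = 1/(jωC) = -j/(ω·C) = 0 - j1379 Ω
Step 3 — Series combination: Z_total = R + L + C = 10 - j750.8 Ω = 750.9∠-89.2° Ω.
Step 4 — Source phasor: V = 128∠5.0° V = 127.5 + j11.16 V.
Step 5 — Current: I = V / Z = -0.01259 + j0.17 A = 0.1705∠94.2° A.
Step 6 — Complex power: S = V·I* = 0.2906 - j21.82 VA.
Step 7 — Real power: P = Re(S) = 0.2906 W.
Step 8 — Reactive power: Q = Im(S) = -21.82 VAR.
Step 9 — Apparent power: |S| = 21.82 VA.
Step 10 — Power factor: PF = P/|S| = 0.01332 (leading).

(a) P = 0.2906 W  (b) Q = -21.82 VAR  (c) S = 21.82 VA  (d) PF = 0.01332 (leading)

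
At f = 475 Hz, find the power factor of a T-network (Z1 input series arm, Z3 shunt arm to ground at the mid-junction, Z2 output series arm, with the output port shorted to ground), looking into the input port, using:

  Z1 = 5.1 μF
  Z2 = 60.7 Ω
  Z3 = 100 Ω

Step 1 — Angular frequency: ω = 2π·f = 2π·475 = 2985 rad/s.
Step 2 — Component impedances:
  Z1: Z = 1/(jωC) = -j/(ω·C) = 0 - j65.7 Ω
  Z2: Z = R = 60.7 Ω
  Z3: Z = R = 100 Ω
Step 3 — With the output port shorted to ground, the output series arm Z2 runs from the junction to ground; the shunt arm Z3 also runs from the junction to ground. They appear in parallel: Z3 || Z2 = 37.77 Ω.
Step 4 — Series with input arm Z1: Z_in = Z1 + (Z3 || Z2) = 37.77 - j65.7 Ω = 75.78∠-60.1° Ω.
Step 5 — Power factor: PF = cos(φ) = Re(Z)/|Z| = 37.77/75.78 = 0.4984.
Step 6 — Type: Im(Z) = -65.7 ⇒ leading (phase φ = -60.1°).

PF = 0.4984 (leading, φ = -60.1°)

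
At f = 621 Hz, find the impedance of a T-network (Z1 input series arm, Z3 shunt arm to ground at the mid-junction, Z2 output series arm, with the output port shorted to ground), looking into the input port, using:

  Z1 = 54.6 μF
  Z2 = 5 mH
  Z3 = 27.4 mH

Step 1 — Angular frequency: ω = 2π·f = 2π·621 = 3902 rad/s.
Step 2 — Component impedances:
  Z1: Z = 1/(jωC) = -j/(ω·C) = 0 - j4.694 Ω
  Z2: Z = jωL = j·3902·0.005 = 0 + j19.51 Ω
  Z3: Z = jωL = j·3902·0.0274 = 0 + j106.9 Ω
Step 3 — With the output port shorted to ground, the output series arm Z2 runs from the junction to ground; the shunt arm Z3 also runs from the junction to ground. They appear in parallel: Z3 || Z2 = 0 + j16.5 Ω.
Step 4 — Series with input arm Z1: Z_in = Z1 + (Z3 || Z2) = 0 + j11.8 Ω = 11.8∠90.0° Ω.

Z = 0 + j11.8 Ω = 11.8∠90.0° Ω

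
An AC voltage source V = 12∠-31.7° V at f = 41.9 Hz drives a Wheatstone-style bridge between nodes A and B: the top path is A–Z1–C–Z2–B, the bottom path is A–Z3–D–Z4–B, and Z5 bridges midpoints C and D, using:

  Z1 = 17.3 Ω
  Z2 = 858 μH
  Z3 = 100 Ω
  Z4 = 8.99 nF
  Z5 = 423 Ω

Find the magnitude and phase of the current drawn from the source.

Step 1 — Angular frequency: ω = 2π·f = 2π·41.9 = 263.3 rad/s.
Step 2 — Component impedances:
  Z1: Z = R = 17.3 Ω
  Z2: Z = jωL = j·263.3·0.000858 = 0 + j0.2259 Ω
  Z3: Z = R = 100 Ω
  Z4: Z = 1/(jωC) = -j/(ω·C) = 0 - j4.225e+05 Ω
  Z5: Z = R = 423 Ω
Step 3 — Bridge requires nodal analysis (the Z5 bridge couples midpoints C and D, so the two paths cannot be reduced to a simple series/parallel combination). Setting node B to ground and injecting 1 A at node A, the 3-node admittance system at A, C, D solves to V_A = Z_AB = 16.75 + j0.2254 Ω = 16.75∠0.8° Ω.
Step 4 — Source phasor: V = 12∠-31.7° V = 10.21 - j6.306 V.
Step 5 — Ohm's law: I = V / Z_total = (10.21 - j6.306) / (16.75 + j0.2254) = 0.6045 - j0.3847 A.
Step 6 — Convert to polar: |I| = 0.7165 A, ∠I = -32.5°.

I = 0.7165∠-32.5° A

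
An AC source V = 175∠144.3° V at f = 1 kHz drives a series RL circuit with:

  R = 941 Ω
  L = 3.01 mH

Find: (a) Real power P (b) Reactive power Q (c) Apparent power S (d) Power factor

Step 1 — Angular frequency: ω = 2π·f = 2π·1000 = 6283 rad/s.
Step 2 — Component impedances:
  R: Z = R = 941 Ω
  L: Z = jωL = j·6283·0.00301 = 0 + j18.91 Ω
Step 3 — Series combination: Z_total = R + L = 941 + j18.91 Ω = 941.2∠1.2° Ω.
Step 4 — Source phasor: V = 175∠144.3° V = -142.1 + j102.1 V.
Step 5 — Current: I = V / Z = -0.1488 + j0.1115 A = 0.1859∠143.1° A.
Step 6 — Complex power: S = V·I* = 32.53 + j0.6538 VA.
Step 7 — Real power: P = Re(S) = 32.53 W.
Step 8 — Reactive power: Q = Im(S) = 0.6538 VAR.
Step 9 — Apparent power: |S| = 32.54 VA.
Step 10 — Power factor: PF = P/|S| = 0.9998 (lagging).

(a) P = 32.53 W  (b) Q = 0.6538 VAR  (c) S = 32.54 VA  (d) PF = 0.9998 (lagging)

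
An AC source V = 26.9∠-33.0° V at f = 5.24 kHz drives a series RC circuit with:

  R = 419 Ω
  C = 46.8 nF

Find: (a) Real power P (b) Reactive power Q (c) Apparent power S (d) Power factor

Step 1 — Angular frequency: ω = 2π·f = 2π·5240 = 3.292e+04 rad/s.
Step 2 — Component impedances:
  R: Z = R = 419 Ω
  C: Z = 1/(jωC) = -j/(ω·C) = 0 - j649 Ω
Step 3 — Series combination: Z_total = R + C = 419 - j649 Ω = 772.5∠-57.2° Ω.
Step 4 — Source phasor: V = 26.9∠-33.0° V = 22.56 - j14.65 V.
Step 5 — Current: I = V / Z = 0.03177 + j0.01425 A = 0.03482∠24.2° A.
Step 6 — Complex power: S = V·I* = 0.5081 - j0.787 VA.
Step 7 — Real power: P = Re(S) = 0.5081 W.
Step 8 — Reactive power: Q = Im(S) = -0.787 VAR.
Step 9 — Apparent power: |S| = 0.9367 VA.
Step 10 — Power factor: PF = P/|S| = 0.5424 (leading).

(a) P = 0.5081 W  (b) Q = -0.787 VAR  (c) S = 0.9367 VA  (d) PF = 0.5424 (leading)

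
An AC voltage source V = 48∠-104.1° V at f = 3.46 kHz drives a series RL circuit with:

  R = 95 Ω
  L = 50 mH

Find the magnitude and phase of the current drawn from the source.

Step 1 — Angular frequency: ω = 2π·f = 2π·3460 = 2.174e+04 rad/s.
Step 2 — Component impedances:
  R: Z = R = 95 Ω
  L: Z = jωL = j·2.174e+04·0.05 = 0 + j1087 Ω
Step 3 — Series combination: Z_total = R + L = 95 + j1087 Ω = 1091∠85.0° Ω.
Step 4 — Source phasor: V = 48∠-104.1° V = -11.69 - j46.55 V.
Step 5 — Ohm's law: I = V / Z_total = (-11.69 - j46.55) / (95 + j1087) = -0.04344 + j0.006961 A.
Step 6 — Convert to polar: |I| = 0.04399 A, ∠I = 170.9°.

I = 0.04399∠170.9° A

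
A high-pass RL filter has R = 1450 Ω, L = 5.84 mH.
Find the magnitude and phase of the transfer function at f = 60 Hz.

Step 1 — Angular frequency: ω = 2π·60 = 377 rad/s.
Step 2 — Transfer function: H(jω) = jωL/(R + jωL).
Step 3 — Numerator jωL = j·2.202; denominator R + jωL = 1450 + j2.202.
Step 4 — H = 2.305e-06 + j0.001518.
Step 5 — Magnitude: |H| = 0.001518 (-56.4 dB); phase: φ = 89.9°.

|H| = 0.001518 (-56.4 dB), φ = 89.9°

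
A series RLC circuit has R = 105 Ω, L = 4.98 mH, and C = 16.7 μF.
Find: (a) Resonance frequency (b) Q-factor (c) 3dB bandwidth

Step 1 — Resonance: ω₀ = 1/√(LC) = 1/√(0.00498·1.67e-05) = 3468 rad/s.
Step 2 — f₀ = ω₀/(2π) = 551.9 Hz.
Step 3 — Series Q: Q = ω₀L/R = 3468·0.00498/105 = 0.1645.
Step 4 — Bandwidth: Δω = ω₀/Q = 2.108e+04 rad/s; BW = Δω/(2π) = 3356 Hz.

(a) f₀ = 551.9 Hz  (b) Q = 0.1645  (c) BW = 3356 Hz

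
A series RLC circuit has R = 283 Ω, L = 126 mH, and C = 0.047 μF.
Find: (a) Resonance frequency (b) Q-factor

Step 1 — Resonance condition Im(Z)=0 gives ω₀ = 1/√(LC).
Step 2 — ω₀ = 1/√(0.126·4.7e-08) = 1.299e+04 rad/s.
Step 3 — f₀ = ω₀/(2π) = 2068 Hz.
Step 4 — Series Q: Q = ω₀L/R = 1.299e+04·0.126/283 = 5.786.

(a) f₀ = 2068 Hz  (b) Q = 5.786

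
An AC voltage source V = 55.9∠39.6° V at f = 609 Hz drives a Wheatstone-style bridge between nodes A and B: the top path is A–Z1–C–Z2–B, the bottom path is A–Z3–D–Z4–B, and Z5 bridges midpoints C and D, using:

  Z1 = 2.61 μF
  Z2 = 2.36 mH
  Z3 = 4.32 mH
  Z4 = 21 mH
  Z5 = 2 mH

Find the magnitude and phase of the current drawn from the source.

Step 1 — Angular frequency: ω = 2π·f = 2π·609 = 3826 rad/s.
Step 2 — Component impedances:
  Z1: Z = 1/(jωC) = -j/(ω·C) = 0 - j100.1 Ω
  Z2: Z = jωL = j·3826·0.00236 = 0 + j9.03 Ω
  Z3: Z = jωL = j·3826·0.00432 = 0 + j16.53 Ω
  Z4: Z = jωL = j·3826·0.021 = 0 + j80.36 Ω
  Z5: Z = jωL = j·3826·0.002 = 0 + j7.653 Ω
Step 3 — Bridge requires nodal analysis (the Z5 bridge couples midpoints C and D, so the two paths cannot be reduced to a simple series/parallel combination). Setting node B to ground and injecting 1 A at node A, the 3-node admittance system at A, C, D solves to V_A = Z_AB = 0 + j37.18 Ω = 37.18∠90.0° Ω.
Step 4 — Source phasor: V = 55.9∠39.6° V = 43.07 + j35.63 V.
Step 5 — Ohm's law: I = V / Z_total = (43.07 + j35.63) / (0 + j37.18) = 0.9585 - j1.159 A.
Step 6 — Convert to polar: |I| = 1.504 A, ∠I = -50.4°.

I = 1.504∠-50.4° A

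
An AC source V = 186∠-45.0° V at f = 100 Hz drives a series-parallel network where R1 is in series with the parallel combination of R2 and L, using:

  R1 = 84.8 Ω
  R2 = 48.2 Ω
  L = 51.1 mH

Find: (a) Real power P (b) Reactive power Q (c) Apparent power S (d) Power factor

Step 1 — Angular frequency: ω = 2π·f = 2π·100 = 628.3 rad/s.
Step 2 — Component impedances:
  R1: Z = R = 84.8 Ω
  R2: Z = R = 48.2 Ω
  L: Z = jωL = j·628.3·0.0511 = 0 + j32.11 Ω
Step 3 — Parallel branch: R2 || L = 1/(1/R2 + 1/L) = 14.81 + j22.24 Ω.
Step 4 — Series with R1: Z_total = R1 + (R2 || L) = 99.61 + j22.24 Ω = 102.1∠12.6° Ω.
Step 5 — Source phasor: V = 186∠-45.0° V = 131.5 - j131.5 V.
Step 6 — Current: I = V / Z = 0.9769 - j1.538 A = 1.822∠-57.6° A.
Step 7 — Complex power: S = V·I* = 330.8 + j73.85 VA.
Step 8 — Real power: P = Re(S) = 330.8 W.
Step 9 — Reactive power: Q = Im(S) = 73.85 VAR.
Step 10 — Apparent power: |S| = 339 VA.
Step 11 — Power factor: PF = P/|S| = 0.976 (lagging).

(a) P = 330.8 W  (b) Q = 73.85 VAR  (c) S = 339 VA  (d) PF = 0.976 (lagging)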